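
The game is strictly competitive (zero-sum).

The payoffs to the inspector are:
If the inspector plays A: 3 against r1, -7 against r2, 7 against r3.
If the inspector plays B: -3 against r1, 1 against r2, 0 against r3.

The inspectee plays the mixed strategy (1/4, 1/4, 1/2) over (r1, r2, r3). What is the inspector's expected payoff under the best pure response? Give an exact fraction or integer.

A: (3)·(1/4) + (-7)·(1/4) + (7)·(1/2) = 5/2.
B: (-3)·(1/4) + (1)·(1/4) + (0)·(1/2) = -1/2.
The best pure response is A with expected payoff 5/2.

5/2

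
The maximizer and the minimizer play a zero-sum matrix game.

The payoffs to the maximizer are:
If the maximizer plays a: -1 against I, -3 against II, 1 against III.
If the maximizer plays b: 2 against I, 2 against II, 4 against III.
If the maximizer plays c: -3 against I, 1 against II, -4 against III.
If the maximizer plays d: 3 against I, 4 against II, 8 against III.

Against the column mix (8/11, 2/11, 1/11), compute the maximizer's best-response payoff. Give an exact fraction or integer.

40/11

a: (-1)·(8/11) + (-3)·(2/11) + (1)·(1/11) = -13/11.
b: (2)·(8/11) + (2)·(2/11) + (4)·(1/11) = 24/11.
c: (-3)·(8/11) + (1)·(2/11) + (-4)·(1/11) = -26/11.
d: (3)·(8/11) + (4)·(2/11) + (8)·(1/11) = 40/11.
The best pure response is d with expected payoff 40/11.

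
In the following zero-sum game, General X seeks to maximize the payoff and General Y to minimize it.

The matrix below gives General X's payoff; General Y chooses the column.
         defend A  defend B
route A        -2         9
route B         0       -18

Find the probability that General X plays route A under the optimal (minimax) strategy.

18/29

Row minima are -2 and -18, so General X's maximin is -2; column maxima are 0 and 9, so General Y's minimax is 0. These differ, so the equilibrium is in mixed strategies.
Let General X play route A with probability p. General Y is indifferent when −2p = 9p − 18(1−p), giving p = 18/29.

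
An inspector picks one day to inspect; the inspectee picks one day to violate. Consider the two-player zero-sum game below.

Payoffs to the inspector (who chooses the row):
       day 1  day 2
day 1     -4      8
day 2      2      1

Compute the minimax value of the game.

Row minima are -4 and 1, so the inspector's maximin is 1; column maxima are 2 and 8, so the inspectee's minimax is 2. These differ, so the equilibrium is in mixed strategies.
Let the inspector play day 1 with probability p. The inspectee is indifferent when −4p + 2(1−p) = 8p + (1−p), giving p = 1/13.
Let the inspectee play day 1 with probability q. The inspector is indifferent when −4q + 8(1−q) = 2q + (1−q), giving q = 7/13.
The value is -4·(7/13) + (8)·(6/13) = 20/13.

20/13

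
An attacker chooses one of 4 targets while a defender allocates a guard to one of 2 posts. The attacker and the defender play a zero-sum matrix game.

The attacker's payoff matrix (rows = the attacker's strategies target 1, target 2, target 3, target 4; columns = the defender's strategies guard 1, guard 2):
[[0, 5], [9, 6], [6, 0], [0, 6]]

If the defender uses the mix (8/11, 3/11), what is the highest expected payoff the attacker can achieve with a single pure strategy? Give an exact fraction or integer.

target 1: (0)·(8/11) + (5)·(3/11) = 15/11.
target 2: (9)·(8/11) + (6)·(3/11) = 90/11.
target 3: (6)·(8/11) + (0)·(3/11) = 48/11.
target 4: (0)·(8/11) + (6)·(3/11) = 18/11.
The best pure response is target 2 with expected payoff 90/11.

90/11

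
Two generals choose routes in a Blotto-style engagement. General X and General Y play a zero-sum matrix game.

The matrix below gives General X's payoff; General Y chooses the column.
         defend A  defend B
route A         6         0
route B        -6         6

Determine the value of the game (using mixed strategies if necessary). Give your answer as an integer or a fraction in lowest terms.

Row minima are 0 and -6, so General X's maximin is 0; column maxima are 6 and 6, so General Y's minimax is 6. These differ, so the equilibrium is in mixed strategies.
Let General X play route A with probability p. General Y is indifferent when 6p − 6(1−p) = 6(1−p), giving p = 2/3.
Let General Y play defend A with probability q. General X is indifferent when 6q = −6q + 6(1−q), giving q = 1/3.
The value is 6·(1/3) + (0)·(2/3) = 2.

2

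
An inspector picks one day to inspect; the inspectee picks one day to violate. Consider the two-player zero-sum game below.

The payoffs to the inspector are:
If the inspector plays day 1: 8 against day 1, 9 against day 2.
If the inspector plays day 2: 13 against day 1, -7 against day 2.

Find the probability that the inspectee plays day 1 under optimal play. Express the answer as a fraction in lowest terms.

Row minima are 8 and -7, so the inspector's maximin is 8; column maxima are 13 and 9, so the inspectee's minimax is 9. These differ, so the equilibrium is in mixed strategies.
Let the inspectee play day 1 with probability q. The inspector is indifferent when 8q + 9(1−q) = 13q − 7(1−q), giving q = 16/21.

16/21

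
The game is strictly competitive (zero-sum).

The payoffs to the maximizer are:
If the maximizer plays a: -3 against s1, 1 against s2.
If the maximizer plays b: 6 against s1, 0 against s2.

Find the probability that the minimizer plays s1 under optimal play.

Row minima are -3 and 0, so the maximizer's maximin is 0; column maxima are 6 and 1, so the minimizer's minimax is 1. These differ, so the equilibrium is in mixed strategies.
Let the minimizer play s1 with probability q. The maximizer is indifferent when −3q + (1−q) = 6q, giving q = 1/10.

1/10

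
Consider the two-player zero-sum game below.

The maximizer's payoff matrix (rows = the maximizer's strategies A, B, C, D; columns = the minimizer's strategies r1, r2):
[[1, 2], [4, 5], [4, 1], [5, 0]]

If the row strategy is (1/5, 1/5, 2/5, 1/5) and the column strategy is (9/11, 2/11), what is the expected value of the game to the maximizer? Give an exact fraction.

36/11

Against (9/11, 2/11), each row's expected payoff is A: 13/11; B: 46/11; C: 38/11; D: 45/11.
Taking the (1/5, 1/5, 2/5, 1/5)-weighted average: (1/5)·(13/11) + (1/5)·(46/11) + (2/5)·(38/11) + (1/5)·(45/11) = 36/11.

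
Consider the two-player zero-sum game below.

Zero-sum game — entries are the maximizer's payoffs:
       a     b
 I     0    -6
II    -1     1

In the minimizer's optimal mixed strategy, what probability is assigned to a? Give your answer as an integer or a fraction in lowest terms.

Row minima are -6 and -1, so the maximizer's maximin is -1; column maxima are 0 and 1, so the minimizer's minimax is 0. These differ, so the equilibrium is in mixed strategies.
Let the minimizer play a with probability q. The maximizer is indifferent when −6(1−q) = −q + (1−q), giving q = 7/8.

7/8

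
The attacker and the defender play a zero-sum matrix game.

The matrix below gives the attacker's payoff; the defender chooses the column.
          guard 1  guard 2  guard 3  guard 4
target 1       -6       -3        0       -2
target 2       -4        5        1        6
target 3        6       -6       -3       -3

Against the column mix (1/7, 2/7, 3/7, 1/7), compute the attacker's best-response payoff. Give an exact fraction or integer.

target 1: (-6)·(1/7) + (-3)·(2/7) + (0)·(3/7) + (-2)·(1/7) = -2.
target 2: (-4)·(1/7) + (5)·(2/7) + (1)·(3/7) + (6)·(1/7) = 15/7.
target 3: (6)·(1/7) + (-6)·(2/7) + (-3)·(3/7) + (-3)·(1/7) = -18/7.
The best pure response is target 2 with expected payoff 15/7.

15/7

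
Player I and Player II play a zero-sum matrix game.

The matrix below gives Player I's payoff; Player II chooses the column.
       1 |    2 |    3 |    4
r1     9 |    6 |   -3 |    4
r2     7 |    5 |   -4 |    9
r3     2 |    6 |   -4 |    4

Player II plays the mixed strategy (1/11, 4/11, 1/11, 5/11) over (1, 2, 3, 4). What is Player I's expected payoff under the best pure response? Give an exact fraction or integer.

68/11

r1: (9)·(1/11) + (6)·(4/11) + (-3)·(1/11) + (4)·(5/11) = 50/11.
r2: (7)·(1/11) + (5)·(4/11) + (-4)·(1/11) + (9)·(5/11) = 68/11.
r3: (2)·(1/11) + (6)·(4/11) + (-4)·(1/11) + (4)·(5/11) = 42/11.
The best pure response is r2 with expected payoff 68/11.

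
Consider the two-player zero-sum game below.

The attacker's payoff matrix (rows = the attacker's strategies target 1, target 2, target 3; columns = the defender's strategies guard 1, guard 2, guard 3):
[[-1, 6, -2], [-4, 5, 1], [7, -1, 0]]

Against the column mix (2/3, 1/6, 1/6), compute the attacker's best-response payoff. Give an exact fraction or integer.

9/2

target 1: (-1)·(2/3) + (6)·(1/6) + (-2)·(1/6) = 0.
target 2: (-4)·(2/3) + (5)·(1/6) + (1)·(1/6) = -5/3.
target 3: (7)·(2/3) + (-1)·(1/6) + (0)·(1/6) = 9/2.
The best pure response is target 3 with expected payoff 9/2.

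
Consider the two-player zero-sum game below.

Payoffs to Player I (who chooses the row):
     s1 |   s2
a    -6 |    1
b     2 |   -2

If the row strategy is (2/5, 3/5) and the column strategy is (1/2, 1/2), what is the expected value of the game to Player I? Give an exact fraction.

-1

Against (1/2, 1/2), each row's expected payoff is a: -5/2; b: 0.
Taking the (2/5, 3/5)-weighted average: (2/5)·(-5/2) + (3/5)·(0) = -1.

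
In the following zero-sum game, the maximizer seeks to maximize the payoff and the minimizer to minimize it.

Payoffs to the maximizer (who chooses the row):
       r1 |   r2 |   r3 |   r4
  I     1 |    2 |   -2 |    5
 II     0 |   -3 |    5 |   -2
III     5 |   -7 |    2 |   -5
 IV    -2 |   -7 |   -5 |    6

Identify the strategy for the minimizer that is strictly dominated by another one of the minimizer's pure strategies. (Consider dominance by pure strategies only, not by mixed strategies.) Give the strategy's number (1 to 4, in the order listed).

The minimizer prefers columns that give the maximizer less. Compare r4 with r2: 2 < 5, -3 < -2, -7 < -5, -7 < 6.
So r2 strictly dominates r4 for the minimizer; r4 is strictly dominated.

4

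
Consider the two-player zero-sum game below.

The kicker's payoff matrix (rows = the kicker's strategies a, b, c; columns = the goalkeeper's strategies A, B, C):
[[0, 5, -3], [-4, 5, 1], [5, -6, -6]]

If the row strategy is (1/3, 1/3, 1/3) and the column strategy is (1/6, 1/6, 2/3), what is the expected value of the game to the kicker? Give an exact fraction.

Against (1/6, 1/6, 2/3), each row's expected payoff is a: -7/6; b: 5/6; c: -25/6.
Taking the (1/3, 1/3, 1/3)-weighted average: (1/3)·(-7/6) + (1/3)·(5/6) + (1/3)·(-25/6) = -3/2.

-3/2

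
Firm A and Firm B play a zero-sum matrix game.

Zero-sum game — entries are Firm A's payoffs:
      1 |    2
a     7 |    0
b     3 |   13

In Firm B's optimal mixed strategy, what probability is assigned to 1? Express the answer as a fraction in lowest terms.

Row minima are 0 and 3, so Firm A's maximin is 3; column maxima are 7 and 13, so Firm B's minimax is 7. These differ, so the equilibrium is in mixed strategies.
Let Firm B play 1 with probability q. Firm A is indifferent when 7q = 3q + 13(1−q), giving q = 13/17.

13/17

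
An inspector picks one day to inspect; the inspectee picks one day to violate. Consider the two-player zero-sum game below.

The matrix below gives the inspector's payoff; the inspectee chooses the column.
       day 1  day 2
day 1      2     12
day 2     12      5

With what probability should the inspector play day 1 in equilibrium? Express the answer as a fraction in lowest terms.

Row minima are 2 and 5, so the inspector's maximin is 5; column maxima are 12 and 12, so the inspectee's minimax is 12. These differ, so the equilibrium is in mixed strategies.
Let the inspector play day 1 with probability p. The inspectee is indifferent when 2p + 12(1−p) = 12p + 5(1−p), giving p = 7/17.

7/17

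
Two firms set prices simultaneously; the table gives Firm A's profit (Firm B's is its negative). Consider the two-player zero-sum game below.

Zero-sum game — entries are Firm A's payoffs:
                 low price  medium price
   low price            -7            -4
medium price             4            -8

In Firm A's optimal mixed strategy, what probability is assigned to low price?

Row minima are -7 and -8, so Firm A's maximin is -7; column maxima are 4 and -4, so Firm B's minimax is -4. These differ, so the equilibrium is in mixed strategies.
Let Firm A play low price with probability p. Firm B is indifferent when −7p + 4(1−p) = −4p − 8(1−p), giving p = 4/5.

4/5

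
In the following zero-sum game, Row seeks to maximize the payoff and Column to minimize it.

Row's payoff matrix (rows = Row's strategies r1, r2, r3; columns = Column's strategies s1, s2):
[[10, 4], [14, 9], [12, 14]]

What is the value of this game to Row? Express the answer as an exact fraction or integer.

88/7

Row r1 is strictly dominated by row r2, so Row never plays it.
The remaining 2×2 game on (r2, r3) × (s1, s2) has no saddle point. Let Row play r2 with probability p; indifference gives 14p + 12(1−p) = 9p + 14(1−p), so p = 2/7.
Similarly Column's optimal q on s1 is 5/7, and the value is 14·(5/7) + (9)·(2/7) = 88/7.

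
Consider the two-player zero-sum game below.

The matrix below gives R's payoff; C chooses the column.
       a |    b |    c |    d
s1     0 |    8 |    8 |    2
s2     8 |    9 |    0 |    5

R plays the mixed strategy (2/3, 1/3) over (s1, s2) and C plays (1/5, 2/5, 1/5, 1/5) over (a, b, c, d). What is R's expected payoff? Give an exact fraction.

83/15

Against (1/5, 2/5, 1/5, 1/5), each row's expected payoff is s1: 26/5; s2: 31/5.
Taking the (2/3, 1/3)-weighted average: (2/3)·(26/5) + (1/3)·(31/5) = 83/15.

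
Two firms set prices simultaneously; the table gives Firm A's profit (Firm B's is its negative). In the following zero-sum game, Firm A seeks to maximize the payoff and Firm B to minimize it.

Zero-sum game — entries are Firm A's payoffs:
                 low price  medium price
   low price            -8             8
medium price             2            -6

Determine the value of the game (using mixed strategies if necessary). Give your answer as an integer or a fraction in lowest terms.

Row minima are -8 and -6, so Firm A's maximin is -6; column maxima are 2 and 8, so Firm B's minimax is 2. These differ, so the equilibrium is in mixed strategies.
Let Firm A play low price with probability p. Firm B is indifferent when −8p + 2(1−p) = 8p − 6(1−p), giving p = 1/3.
Let Firm B play low price with probability q. Firm A is indifferent when −8q + 8(1−q) = 2q − 6(1−q), giving q = 7/12.
The value is -8·(7/12) + (8)·(5/12) = -4/3.

-4/3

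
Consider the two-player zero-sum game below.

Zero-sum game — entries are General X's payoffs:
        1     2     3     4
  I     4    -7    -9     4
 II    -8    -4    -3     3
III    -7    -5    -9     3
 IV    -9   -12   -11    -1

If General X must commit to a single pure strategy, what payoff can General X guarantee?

-8

The worst-case payoff for each row is I: -9, II: -8, III: -9, IV: -12.
The best of these is -8.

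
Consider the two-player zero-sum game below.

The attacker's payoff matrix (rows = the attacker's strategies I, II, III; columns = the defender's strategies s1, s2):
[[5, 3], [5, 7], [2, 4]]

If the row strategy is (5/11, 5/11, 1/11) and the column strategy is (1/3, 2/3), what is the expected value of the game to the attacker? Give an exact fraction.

Against (1/3, 2/3), each row's expected payoff is I: 11/3; II: 19/3; III: 10/3.
Taking the (5/11, 5/11, 1/11)-weighted average: (5/11)·(11/3) + (5/11)·(19/3) + (1/11)·(10/3) = 160/33.

160/33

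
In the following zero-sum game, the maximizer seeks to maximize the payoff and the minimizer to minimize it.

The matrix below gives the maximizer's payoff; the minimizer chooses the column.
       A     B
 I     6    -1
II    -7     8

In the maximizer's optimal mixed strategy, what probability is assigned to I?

15/22

Row minima are -1 and -7, so the maximizer's maximin is -1; column maxima are 6 and 8, so the minimizer's minimax is 6. These differ, so the equilibrium is in mixed strategies.
Let the maximizer play I with probability p. The minimizer is indifferent when 6p − 7(1−p) = −p + 8(1−p), giving p = 15/22.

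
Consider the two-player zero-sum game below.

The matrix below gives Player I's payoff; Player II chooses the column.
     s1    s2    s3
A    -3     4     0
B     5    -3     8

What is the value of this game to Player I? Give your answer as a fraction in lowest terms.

11/15

Column s3 is strictly dominated by s1 for Player II (it gives Player I more in every row).
The remaining 2×2 game on (A, B) × (s1, s2) has no saddle point. Let Player I play A with probability p; indifference gives −3p + 5(1−p) = 4p − 3(1−p), so p = 8/15.
Similarly Player II's optimal q on s1 is 7/15, and the value is -3·(7/15) + (4)·(8/15) = 11/15.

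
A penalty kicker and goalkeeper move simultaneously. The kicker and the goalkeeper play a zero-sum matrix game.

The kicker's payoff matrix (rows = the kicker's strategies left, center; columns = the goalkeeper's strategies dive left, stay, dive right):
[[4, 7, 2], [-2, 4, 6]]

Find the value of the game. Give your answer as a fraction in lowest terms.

14/5

Column stay is strictly dominated by dive left for the goalkeeper (it gives the kicker more in every row).
The remaining 2×2 game on (left, center) × (dive left, dive right) has no saddle point. Let the kicker play left with probability p; indifference gives 4p − 2(1−p) = 2p + 6(1−p), so p = 4/5.
Similarly the goalkeeper's optimal q on dive left is 2/5, and the value is 4·(2/5) + (2)·(3/5) = 14/5.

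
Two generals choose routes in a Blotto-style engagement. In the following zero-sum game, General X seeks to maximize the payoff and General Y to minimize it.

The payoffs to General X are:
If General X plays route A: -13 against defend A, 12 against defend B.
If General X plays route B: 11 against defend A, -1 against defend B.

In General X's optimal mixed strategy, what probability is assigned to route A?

Row minima are -13 and -1, so General X's maximin is -1; column maxima are 11 and 12, so General Y's minimax is 11. These differ, so the equilibrium is in mixed strategies.
Let General X play route A with probability p. General Y is indifferent when −13p + 11(1−p) = 12p − (1−p), giving p = 12/37.

12/37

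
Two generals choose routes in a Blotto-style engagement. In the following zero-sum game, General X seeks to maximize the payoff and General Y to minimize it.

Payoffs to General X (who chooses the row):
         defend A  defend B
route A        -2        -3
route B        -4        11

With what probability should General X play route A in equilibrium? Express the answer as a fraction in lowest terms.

15/16

Row minima are -3 and -4, so General X's maximin is -3; column maxima are -2 and 11, so General Y's minimax is -2. These differ, so the equilibrium is in mixed strategies.
Let General X play route A with probability p. General Y is indifferent when −2p − 4(1−p) = −3p + 11(1−p), giving p = 15/16.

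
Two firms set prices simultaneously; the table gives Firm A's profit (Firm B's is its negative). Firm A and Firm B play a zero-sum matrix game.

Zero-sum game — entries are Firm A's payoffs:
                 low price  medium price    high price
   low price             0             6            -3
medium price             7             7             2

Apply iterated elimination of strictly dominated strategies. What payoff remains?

2

Column low price is strictly dominated by high price for Firm B (-3<0, 2<7); eliminate low price.
Column medium price is strictly dominated by high price for Firm B (-3<6, 2<7); eliminate medium price.
Row low price is strictly dominated by row medium price (2>-3); eliminate low price.
Only (medium price, high price) remains, with payoff 2.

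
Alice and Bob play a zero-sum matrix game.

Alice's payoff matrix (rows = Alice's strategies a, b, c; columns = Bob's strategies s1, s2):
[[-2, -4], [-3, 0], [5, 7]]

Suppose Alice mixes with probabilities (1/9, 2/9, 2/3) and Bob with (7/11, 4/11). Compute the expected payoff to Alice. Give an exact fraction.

Against (7/11, 4/11), each row's expected payoff is a: -30/11; b: -21/11; c: 63/11.
Taking the (1/9, 2/9, 2/3)-weighted average: (1/9)·(-30/11) + (2/9)·(-21/11) + (2/3)·(63/11) = 34/11.

34/11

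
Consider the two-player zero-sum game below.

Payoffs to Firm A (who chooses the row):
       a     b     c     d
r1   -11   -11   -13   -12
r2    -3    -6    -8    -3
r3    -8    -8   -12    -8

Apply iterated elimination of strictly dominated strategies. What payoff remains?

-8

Row r1 is strictly dominated by row r2 (-3>-11, -6>-11, -8>-13, -3>-12); eliminate r1.
Row r3 is strictly dominated by row r2 (-3>-8, -6>-8, -8>-12, -3>-8); eliminate r3.
Column d is strictly dominated by b for Firm B (-6<-3); eliminate d.
Column a is strictly dominated by b for Firm B (-6<-3); eliminate a.
Column b is strictly dominated by c for Firm B (-8<-6); eliminate b.
Only (r2, c) remains, with payoff -8.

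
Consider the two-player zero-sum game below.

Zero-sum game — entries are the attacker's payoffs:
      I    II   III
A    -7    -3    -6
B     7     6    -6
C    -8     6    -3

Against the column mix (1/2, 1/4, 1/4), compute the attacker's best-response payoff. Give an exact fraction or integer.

7/2

A: (-7)·(1/2) + (-3)·(1/4) + (-6)·(1/4) = -23/4.
B: (7)·(1/2) + (6)·(1/4) + (-6)·(1/4) = 7/2.
C: (-8)·(1/2) + (6)·(1/4) + (-3)·(1/4) = -13/4.
The best pure response is B with expected payoff 7/2.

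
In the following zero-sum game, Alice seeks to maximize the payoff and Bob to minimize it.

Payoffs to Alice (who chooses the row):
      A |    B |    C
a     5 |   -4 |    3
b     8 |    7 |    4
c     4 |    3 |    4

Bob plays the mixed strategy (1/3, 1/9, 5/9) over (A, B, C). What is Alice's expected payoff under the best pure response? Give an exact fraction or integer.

17/3

a: (5)·(1/3) + (-4)·(1/9) + (3)·(5/9) = 26/9.
b: (8)·(1/3) + (7)·(1/9) + (4)·(5/9) = 17/3.
c: (4)·(1/3) + (3)·(1/9) + (4)·(5/9) = 35/9.
The best pure response is b with expected payoff 17/3.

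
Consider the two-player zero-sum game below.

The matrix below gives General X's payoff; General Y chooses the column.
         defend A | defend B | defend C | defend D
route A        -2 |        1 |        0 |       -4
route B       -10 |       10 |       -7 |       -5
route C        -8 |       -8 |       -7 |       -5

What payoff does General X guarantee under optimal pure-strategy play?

Row minima: -4, -10, -8 → General X's maximin is -4.
Column maxima: -2, 10, 0, -4 → General Y's minimax is -4.
They coincide at (route A, defend D), so the value is -4.

-4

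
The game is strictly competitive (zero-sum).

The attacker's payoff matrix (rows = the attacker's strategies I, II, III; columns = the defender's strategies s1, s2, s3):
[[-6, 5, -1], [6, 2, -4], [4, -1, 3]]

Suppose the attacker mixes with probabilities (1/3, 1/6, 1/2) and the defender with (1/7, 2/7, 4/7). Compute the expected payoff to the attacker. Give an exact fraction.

6/7

Against (1/7, 2/7, 4/7), each row's expected payoff is I: 0; II: -6/7; III: 2.
Taking the (1/3, 1/6, 1/2)-weighted average: (1/3)·(0) + (1/6)·(-6/7) + (1/2)·(2) = 6/7.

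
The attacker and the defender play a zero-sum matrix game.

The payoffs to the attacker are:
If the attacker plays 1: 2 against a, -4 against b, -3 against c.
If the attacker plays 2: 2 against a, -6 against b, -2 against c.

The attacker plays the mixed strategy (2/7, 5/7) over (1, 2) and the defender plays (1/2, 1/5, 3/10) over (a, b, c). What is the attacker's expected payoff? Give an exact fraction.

-27/35

Against (1/2, 1/5, 3/10), each row's expected payoff is 1: -7/10; 2: -4/5.
Taking the (2/7, 5/7)-weighted average: (2/7)·(-7/10) + (5/7)·(-4/5) = -27/35.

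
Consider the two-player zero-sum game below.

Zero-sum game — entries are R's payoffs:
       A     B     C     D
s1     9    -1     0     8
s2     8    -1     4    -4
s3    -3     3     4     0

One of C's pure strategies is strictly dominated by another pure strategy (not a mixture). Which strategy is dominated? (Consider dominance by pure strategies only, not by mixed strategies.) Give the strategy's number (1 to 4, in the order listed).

3

C prefers columns that give R less. Compare C with B: -1 < 0, -1 < 4, 3 < 4.
So B strictly dominates C for C; C is strictly dominated.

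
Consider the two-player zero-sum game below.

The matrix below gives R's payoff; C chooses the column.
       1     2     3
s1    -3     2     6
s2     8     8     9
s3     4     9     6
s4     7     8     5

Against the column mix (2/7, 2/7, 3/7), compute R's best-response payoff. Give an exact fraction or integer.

59/7

s1: (-3)·(2/7) + (2)·(2/7) + (6)·(3/7) = 16/7.
s2: (8)·(2/7) + (8)·(2/7) + (9)·(3/7) = 59/7.
s3: (4)·(2/7) + (9)·(2/7) + (6)·(3/7) = 44/7.
s4: (7)·(2/7) + (8)·(2/7) + (5)·(3/7) = 45/7.
The best pure response is s2 with expected payoff 59/7.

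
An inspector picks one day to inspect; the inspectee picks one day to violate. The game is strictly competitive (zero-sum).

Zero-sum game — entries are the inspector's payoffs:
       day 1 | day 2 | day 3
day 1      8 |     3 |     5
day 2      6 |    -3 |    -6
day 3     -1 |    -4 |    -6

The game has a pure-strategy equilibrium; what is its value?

3

Row minima: 3, -6, -6 → the inspector's maximin is 3.
Column maxima: 8, 3, 5 → the inspectee's minimax is 3.
They coincide at (day 1, day 2), so the value is 3.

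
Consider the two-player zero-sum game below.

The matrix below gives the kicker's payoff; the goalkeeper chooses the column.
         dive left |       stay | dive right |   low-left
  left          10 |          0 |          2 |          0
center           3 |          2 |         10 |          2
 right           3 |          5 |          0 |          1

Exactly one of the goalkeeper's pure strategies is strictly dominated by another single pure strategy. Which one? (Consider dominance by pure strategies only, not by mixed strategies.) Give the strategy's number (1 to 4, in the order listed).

The goalkeeper prefers columns that give the kicker less. Compare dive left with low-left: 0 < 10, 2 < 3, 1 < 3.
So low-left strictly dominates dive left for the goalkeeper; dive left is strictly dominated.

1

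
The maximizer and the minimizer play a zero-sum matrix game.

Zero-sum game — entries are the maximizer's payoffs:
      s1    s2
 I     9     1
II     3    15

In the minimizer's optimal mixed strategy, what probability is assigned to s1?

7/10

Row minima are 1 and 3, so the maximizer's maximin is 3; column maxima are 9 and 15, so the minimizer's minimax is 9. These differ, so the equilibrium is in mixed strategies.
Let the minimizer play s1 with probability q. The maximizer is indifferent when 9q + (1−q) = 3q + 15(1−q), giving q = 7/10.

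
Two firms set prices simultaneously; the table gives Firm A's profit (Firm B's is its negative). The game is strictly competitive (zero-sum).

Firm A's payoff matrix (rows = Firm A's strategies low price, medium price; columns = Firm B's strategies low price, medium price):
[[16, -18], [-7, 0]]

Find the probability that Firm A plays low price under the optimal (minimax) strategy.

Row minima are -18 and -7, so Firm A's maximin is -7; column maxima are 16 and 0, so Firm B's minimax is 0. These differ, so the equilibrium is in mixed strategies.
Let Firm A play low price with probability p. Firm B is indifferent when 16p − 7(1−p) = −18p, giving p = 7/41.

7/41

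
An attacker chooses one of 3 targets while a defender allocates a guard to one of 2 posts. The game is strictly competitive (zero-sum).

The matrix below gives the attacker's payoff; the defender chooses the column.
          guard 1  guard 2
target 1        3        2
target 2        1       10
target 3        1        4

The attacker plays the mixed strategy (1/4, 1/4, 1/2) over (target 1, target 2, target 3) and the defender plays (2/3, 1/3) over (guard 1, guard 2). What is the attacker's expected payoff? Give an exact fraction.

8/3

Against (2/3, 1/3), each row's expected payoff is target 1: 8/3; target 2: 4; target 3: 2.
Taking the (1/4, 1/4, 1/2)-weighted average: (1/4)·(8/3) + (1/4)·(4) + (1/2)·(2) = 8/3.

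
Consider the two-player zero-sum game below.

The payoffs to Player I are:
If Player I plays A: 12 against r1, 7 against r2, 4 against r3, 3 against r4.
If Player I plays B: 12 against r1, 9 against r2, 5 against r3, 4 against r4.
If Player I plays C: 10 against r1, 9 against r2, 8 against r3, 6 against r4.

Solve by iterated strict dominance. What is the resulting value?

6

Column r3 is strictly dominated by r4 for Player II (3<4, 4<5, 6<8); eliminate r3.
Column r1 is strictly dominated by r2 for Player II (7<12, 9<12, 9<10); eliminate r1.
Column r2 is strictly dominated by r4 for Player II (3<7, 4<9, 6<9); eliminate r2.
Row B is strictly dominated by row C (6>4); eliminate B.
Row A is strictly dominated by row C (6>3); eliminate A.
Only (C, r4) remains, with payoff 6.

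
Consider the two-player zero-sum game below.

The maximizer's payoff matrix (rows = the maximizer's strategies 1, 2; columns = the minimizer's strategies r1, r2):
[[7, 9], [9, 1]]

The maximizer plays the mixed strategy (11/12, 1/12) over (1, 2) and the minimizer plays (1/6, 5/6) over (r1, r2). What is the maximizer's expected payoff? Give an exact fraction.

293/36

Against (1/6, 5/6), each row's expected payoff is 1: 26/3; 2: 7/3.
Taking the (11/12, 1/12)-weighted average: (11/12)·(26/3) + (1/12)·(7/3) = 293/36.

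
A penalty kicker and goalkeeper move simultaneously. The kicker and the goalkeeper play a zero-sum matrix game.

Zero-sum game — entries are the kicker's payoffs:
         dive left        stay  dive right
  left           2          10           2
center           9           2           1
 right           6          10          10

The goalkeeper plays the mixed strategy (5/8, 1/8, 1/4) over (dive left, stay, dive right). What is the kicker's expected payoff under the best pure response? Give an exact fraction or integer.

left: (2)·(5/8) + (10)·(1/8) + (2)·(1/4) = 3.
center: (9)·(5/8) + (2)·(1/8) + (1)·(1/4) = 49/8.
right: (6)·(5/8) + (10)·(1/8) + (10)·(1/4) = 15/2.
The best pure response is right with expected payoff 15/2.

15/2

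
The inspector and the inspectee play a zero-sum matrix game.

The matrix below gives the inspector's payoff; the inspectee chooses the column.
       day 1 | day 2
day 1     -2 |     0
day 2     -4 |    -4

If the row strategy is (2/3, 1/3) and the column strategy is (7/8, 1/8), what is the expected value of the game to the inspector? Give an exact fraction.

-5/2

Against (7/8, 1/8), each row's expected payoff is day 1: -7/4; day 2: -4.
Taking the (2/3, 1/3)-weighted average: (2/3)·(-7/4) + (1/3)·(-4) = -5/2.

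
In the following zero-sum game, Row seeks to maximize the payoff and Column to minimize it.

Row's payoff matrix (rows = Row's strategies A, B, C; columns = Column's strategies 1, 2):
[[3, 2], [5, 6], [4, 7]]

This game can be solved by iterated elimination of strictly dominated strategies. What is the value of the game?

5

Row A is strictly dominated by row B (5>3, 6>2); eliminate A.
Column 2 is strictly dominated by 1 for Column (5<6, 4<7); eliminate 2.
Row C is strictly dominated by row B (5>4); eliminate C.
Only (B, 1) remains, with payoff 5.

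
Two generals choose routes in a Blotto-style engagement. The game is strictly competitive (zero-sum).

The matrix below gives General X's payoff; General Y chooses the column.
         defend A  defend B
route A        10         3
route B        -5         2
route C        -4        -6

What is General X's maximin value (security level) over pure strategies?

3

The worst-case payoff for each row is route A: 3, route B: -5, route C: -6.
The best of these is 3.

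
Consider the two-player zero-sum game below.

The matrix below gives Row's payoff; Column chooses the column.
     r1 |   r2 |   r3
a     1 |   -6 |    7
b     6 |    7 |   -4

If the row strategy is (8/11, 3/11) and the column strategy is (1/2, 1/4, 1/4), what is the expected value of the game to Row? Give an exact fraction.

Against (1/2, 1/4, 1/4), each row's expected payoff is a: 3/4; b: 15/4.
Taking the (8/11, 3/11)-weighted average: (8/11)·(3/4) + (3/11)·(15/4) = 69/44.

69/44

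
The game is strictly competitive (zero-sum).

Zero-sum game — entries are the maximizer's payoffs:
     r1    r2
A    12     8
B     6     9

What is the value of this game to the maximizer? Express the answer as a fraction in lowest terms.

Row minima are 8 and 6, so the maximizer's maximin is 8; column maxima are 12 and 9, so the minimizer's minimax is 9. These differ, so the equilibrium is in mixed strategies.
Let the maximizer play A with probability p. The minimizer is indifferent when 12p + 6(1−p) = 8p + 9(1−p), giving p = 3/7.
Let the minimizer play r1 with probability q. The maximizer is indifferent when 12q + 8(1−q) = 6q + 9(1−q), giving q = 1/7.
The value is 12·(1/7) + (8)·(6/7) = 60/7.

60/7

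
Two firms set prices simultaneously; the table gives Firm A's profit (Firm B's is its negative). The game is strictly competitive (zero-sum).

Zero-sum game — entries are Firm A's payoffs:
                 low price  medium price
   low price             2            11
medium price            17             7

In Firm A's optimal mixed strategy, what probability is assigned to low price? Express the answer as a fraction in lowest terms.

Row minima are 2 and 7, so Firm A's maximin is 7; column maxima are 17 and 11, so Firm B's minimax is 11. These differ, so the equilibrium is in mixed strategies.
Let Firm A play low price with probability p. Firm B is indifferent when 2p + 17(1−p) = 11p + 7(1−p), giving p = 10/19.

10/19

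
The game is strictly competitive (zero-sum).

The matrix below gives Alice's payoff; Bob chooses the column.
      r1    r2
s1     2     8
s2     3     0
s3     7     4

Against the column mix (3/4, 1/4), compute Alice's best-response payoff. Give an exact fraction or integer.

s1: (2)·(3/4) + (8)·(1/4) = 7/2.
s2: (3)·(3/4) + (0)·(1/4) = 9/4.
s3: (7)·(3/4) + (4)·(1/4) = 25/4.
The best pure response is s3 with expected payoff 25/4.

25/4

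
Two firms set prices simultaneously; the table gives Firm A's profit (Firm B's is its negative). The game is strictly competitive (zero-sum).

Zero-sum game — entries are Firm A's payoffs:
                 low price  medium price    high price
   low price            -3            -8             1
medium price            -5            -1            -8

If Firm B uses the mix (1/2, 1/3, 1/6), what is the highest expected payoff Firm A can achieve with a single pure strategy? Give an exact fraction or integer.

low price: (-3)·(1/2) + (-8)·(1/3) + (1)·(1/6) = -4.
medium price: (-5)·(1/2) + (-1)·(1/3) + (-8)·(1/6) = -25/6.
The best pure response is low price with expected payoff -4.

-4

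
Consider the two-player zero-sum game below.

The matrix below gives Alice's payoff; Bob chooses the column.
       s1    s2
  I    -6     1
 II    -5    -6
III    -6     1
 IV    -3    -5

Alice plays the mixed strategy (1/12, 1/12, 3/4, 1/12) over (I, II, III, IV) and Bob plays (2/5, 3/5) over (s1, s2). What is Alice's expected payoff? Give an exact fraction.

Against (2/5, 3/5), each row's expected payoff is I: -9/5; II: -28/5; III: -9/5; IV: -21/5.
Taking the (1/12, 1/12, 3/4, 1/12)-weighted average: (1/12)·(-9/5) + (1/12)·(-28/5) + (3/4)·(-9/5) + (1/12)·(-21/5) = -139/60.

-139/60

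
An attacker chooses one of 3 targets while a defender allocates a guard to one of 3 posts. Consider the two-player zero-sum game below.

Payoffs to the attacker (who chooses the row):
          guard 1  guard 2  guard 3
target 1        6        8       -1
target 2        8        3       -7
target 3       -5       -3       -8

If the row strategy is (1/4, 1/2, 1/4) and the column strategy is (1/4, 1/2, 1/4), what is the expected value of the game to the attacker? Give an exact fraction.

1

Against (1/4, 1/2, 1/4), each row's expected payoff is target 1: 21/4; target 2: 7/4; target 3: -19/4.
Taking the (1/4, 1/2, 1/4)-weighted average: (1/4)·(21/4) + (1/2)·(7/4) + (1/4)·(-19/4) = 1.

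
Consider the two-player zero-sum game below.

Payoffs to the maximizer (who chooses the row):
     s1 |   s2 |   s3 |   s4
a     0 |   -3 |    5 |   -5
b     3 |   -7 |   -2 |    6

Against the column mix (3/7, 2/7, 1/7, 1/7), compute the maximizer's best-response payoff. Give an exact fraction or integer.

a: (0)·(3/7) + (-3)·(2/7) + (5)·(1/7) + (-5)·(1/7) = -6/7.
b: (3)·(3/7) + (-7)·(2/7) + (-2)·(1/7) + (6)·(1/7) = -1/7.
The best pure response is b with expected payoff -1/7.

-1/7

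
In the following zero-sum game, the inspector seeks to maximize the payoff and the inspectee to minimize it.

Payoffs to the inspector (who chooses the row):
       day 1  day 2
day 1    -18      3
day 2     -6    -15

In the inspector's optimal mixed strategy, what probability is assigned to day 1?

Row minima are -18 and -15, so the inspector's maximin is -15; column maxima are -6 and 3, so the inspectee's minimax is -6. These differ, so the equilibrium is in mixed strategies.
Let the inspector play day 1 with probability p. The inspectee is indifferent when −18p − 6(1−p) = 3p − 15(1−p), giving p = 3/10.

3/10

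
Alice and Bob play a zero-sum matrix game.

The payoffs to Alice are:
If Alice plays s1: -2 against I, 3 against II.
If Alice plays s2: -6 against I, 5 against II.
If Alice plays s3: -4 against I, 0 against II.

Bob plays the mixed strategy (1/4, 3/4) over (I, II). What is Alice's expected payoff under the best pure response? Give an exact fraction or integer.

9/4

s1: (-2)·(1/4) + (3)·(3/4) = 7/4.
s2: (-6)·(1/4) + (5)·(3/4) = 9/4.
s3: (-4)·(1/4) + (0)·(3/4) = -1.
The best pure response is s2 with expected payoff 9/4.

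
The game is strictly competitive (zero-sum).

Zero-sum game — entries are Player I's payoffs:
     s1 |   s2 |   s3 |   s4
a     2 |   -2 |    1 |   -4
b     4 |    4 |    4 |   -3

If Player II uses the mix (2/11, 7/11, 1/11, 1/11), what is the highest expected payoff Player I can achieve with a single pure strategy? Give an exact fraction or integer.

a: (2)·(2/11) + (-2)·(7/11) + (1)·(1/11) + (-4)·(1/11) = -13/11.
b: (4)·(2/11) + (4)·(7/11) + (4)·(1/11) + (-3)·(1/11) = 37/11.
The best pure response is b with expected payoff 37/11.

37/11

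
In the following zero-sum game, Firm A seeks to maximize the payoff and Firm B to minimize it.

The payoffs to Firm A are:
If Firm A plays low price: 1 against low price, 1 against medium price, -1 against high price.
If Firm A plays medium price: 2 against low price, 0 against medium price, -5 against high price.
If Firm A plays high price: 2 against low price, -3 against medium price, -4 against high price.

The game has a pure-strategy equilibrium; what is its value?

-1

Row minima: -1, -5, -4 → Firm A's maximin is -1.
Column maxima: 2, 1, -1 → Firm B's minimax is -1.
They coincide at (low price, high price), so the value is -1.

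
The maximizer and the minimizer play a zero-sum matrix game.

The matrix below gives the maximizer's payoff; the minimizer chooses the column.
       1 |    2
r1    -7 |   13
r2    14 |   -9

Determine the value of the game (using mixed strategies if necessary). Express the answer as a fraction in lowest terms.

119/43

Row minima are -7 and -9, so the maximizer's maximin is -7; column maxima are 14 and 13, so the minimizer's minimax is 13. These differ, so the equilibrium is in mixed strategies.
Let the maximizer play r1 with probability p. The minimizer is indifferent when −7p + 14(1−p) = 13p − 9(1−p), giving p = 23/43.
Let the minimizer play 1 with probability q. The maximizer is indifferent when −7q + 13(1−q) = 14q − 9(1−q), giving q = 22/43.
The value is -7·(22/43) + (13)·(21/43) = 119/43.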